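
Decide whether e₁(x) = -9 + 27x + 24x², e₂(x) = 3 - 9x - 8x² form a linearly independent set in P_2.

linearly dependent

Write each element as a coordinate vector in ℝ³ using {1, x, x²}.
Row-reduce the matrix whose columns are e₁, e₂.
The reduction yields 1 nonzero row, so the rank is 1.
Since rank 1 < 2, the set is linearly dependent.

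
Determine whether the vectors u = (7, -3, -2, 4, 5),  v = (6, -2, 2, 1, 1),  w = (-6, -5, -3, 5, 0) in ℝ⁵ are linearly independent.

linearly independent

Place the vectors as rows of a 3×5 matrix and reduce to echelon form.
The reduction yields 3 nonzero rows, so the rank is 3.
Since rank = 3 (the number of vectors), the set is linearly independent.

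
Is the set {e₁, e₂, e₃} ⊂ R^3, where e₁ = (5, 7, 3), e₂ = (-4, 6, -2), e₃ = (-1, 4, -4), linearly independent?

Form the 3×3 matrix with these as columns; its determinant is -208.
A nonzero determinant means the columns are linearly independent.

linearly independent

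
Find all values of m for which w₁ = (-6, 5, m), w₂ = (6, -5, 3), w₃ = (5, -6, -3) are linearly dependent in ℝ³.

The vectors are dependent exactly when the determinant of the matrix with rows w₁, w₂, w₃ vanishes.
Expanding, det = -11*m - 33.
Solving -11*m - 33 = 0 yields m = -3.

m = -3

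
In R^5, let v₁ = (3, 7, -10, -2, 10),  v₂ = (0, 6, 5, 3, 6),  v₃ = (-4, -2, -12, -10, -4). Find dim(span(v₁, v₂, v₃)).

3

Apply Gaussian elimination to the matrix whose rows are v₁, v₂, v₃.
There are 3 pivot columns, so rank = 3.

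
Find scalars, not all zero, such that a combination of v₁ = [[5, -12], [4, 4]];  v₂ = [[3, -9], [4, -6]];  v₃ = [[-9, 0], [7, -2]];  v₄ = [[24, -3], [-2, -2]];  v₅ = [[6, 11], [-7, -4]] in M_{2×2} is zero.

3v₁ + v₃ - v₄ + 3v₅ = 0

Write each element as a vector in ℝ⁴ using {E₁₁, E₁₂, E₂₁, E₂₂}.
Solve the homogeneous system with v₁, v₂, v₃, v₄, v₅ as columns by row-reducing the coefficient matrix.
A generator of the null space is (3, 0, 1, -1, 3).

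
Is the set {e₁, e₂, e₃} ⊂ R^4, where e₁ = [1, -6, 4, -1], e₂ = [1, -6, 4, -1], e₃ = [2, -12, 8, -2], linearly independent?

Place the vectors as rows of a 3×4 matrix and reduce to echelon form.
The reduction yields 1 nonzero row, so the rank is 1.
Since rank 1 < 3, the set is linearly dependent.

linearly dependent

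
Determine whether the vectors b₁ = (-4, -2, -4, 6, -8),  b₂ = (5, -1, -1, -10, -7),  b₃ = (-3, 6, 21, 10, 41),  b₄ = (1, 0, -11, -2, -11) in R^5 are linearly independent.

linearly dependent

Row-reduce the matrix whose columns are b₁, b₂, b₃, b₄.
The reduction yields 3 nonzero rows, so the rank is 3.
Since rank 3 < 4, the set is linearly dependent.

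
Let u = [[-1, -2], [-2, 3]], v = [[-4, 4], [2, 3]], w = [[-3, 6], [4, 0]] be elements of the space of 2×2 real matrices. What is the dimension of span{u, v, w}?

Represent each element by its coordinate vector in ℝ⁴.
Row-reduce the 3×4 matrix with these as rows.
Reduction leaves 2 leading entries, giving rank 2.

2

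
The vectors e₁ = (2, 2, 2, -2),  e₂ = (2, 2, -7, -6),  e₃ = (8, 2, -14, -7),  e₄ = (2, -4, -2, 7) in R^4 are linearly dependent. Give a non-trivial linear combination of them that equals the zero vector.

e₁ + 2e₂ - e₃ + e₄ = 0

Write the vectors as columns of a matrix and find a nonzero vector in its null space.
A generator of the null space is (1, 2, -1, 1).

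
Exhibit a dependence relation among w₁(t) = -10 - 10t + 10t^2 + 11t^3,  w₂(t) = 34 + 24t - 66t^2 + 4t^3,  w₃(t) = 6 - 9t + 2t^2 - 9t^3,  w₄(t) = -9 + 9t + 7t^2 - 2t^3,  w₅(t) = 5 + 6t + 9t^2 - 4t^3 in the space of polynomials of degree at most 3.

3w₁ + w₂ + 3w₃ + 3w₄ + w₅ = 0

Write each element as a vector in ℝ⁴ using {1, t, …, t^3}.
Row-reduce the matrix with w₁, w₂, w₃, w₄, w₅ as columns; the null space gives the coefficients.
A generator of the null space is (3, 1, 3, 3, 1).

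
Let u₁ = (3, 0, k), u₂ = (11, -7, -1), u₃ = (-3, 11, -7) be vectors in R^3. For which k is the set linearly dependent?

k = -9/5

The vectors are dependent exactly when the determinant of the matrix with rows u₁, u₂, u₃ vanishes.
Expanding, det = 100*k + 180.
Solving 100*k + 180 = 0 yields k = -9/5.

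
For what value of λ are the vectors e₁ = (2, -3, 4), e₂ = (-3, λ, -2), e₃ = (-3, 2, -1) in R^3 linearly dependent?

λ = 5/2

The set is linearly dependent precisely when det[e₁; e₂; e₃] = 0.
The determinant works out to 10*λ - 25.
Solving 10*λ - 25 = 0 yields λ = 5/2.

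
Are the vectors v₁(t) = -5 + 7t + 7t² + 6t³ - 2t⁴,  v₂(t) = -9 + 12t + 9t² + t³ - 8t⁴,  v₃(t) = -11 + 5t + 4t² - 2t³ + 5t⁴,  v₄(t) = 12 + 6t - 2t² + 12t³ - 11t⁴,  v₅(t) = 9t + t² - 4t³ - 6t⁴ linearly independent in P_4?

linearly independent

Write each element as a coordinate vector in ℝ⁵ using {1, t, …, t⁴}.
Form the 5×5 matrix with these as columns; its determinant is 29835.
A nonzero determinant means the columns are linearly independent.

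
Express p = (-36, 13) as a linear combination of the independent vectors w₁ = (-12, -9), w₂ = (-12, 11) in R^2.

Solve the system with w₁, w₂ as columns and p as the right-hand side.
Back-substitution yields (α₁, α₂) = (1, 2).

p = w₁ + 2w₂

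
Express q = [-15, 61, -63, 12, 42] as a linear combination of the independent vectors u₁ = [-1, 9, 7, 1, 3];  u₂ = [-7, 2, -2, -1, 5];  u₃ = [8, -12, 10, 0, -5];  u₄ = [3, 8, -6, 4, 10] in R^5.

q = -u₁ - u₂ - 4u₃ + 3u₄

Set up the augmented matrix [u₁ | u₂ | u₃ | u₄ | q] and row-reduce.
The system has the unique solution (a₁, …, a₄) = (-1, -1, -4, 3).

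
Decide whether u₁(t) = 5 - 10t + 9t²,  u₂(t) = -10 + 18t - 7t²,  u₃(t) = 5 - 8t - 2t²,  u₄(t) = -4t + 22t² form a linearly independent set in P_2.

Take coordinates with respect to the standard basis {1, t, t²}.
There are 4 vectors in a 3-dimensional space, so they cannot be linearly independent.

linearly dependent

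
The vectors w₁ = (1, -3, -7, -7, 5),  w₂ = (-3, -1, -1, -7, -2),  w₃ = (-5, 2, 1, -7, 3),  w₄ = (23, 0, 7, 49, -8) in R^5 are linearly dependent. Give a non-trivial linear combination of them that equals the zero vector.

Set up α₁w₁ + … + α₄w₄ = 0 and solve the homogeneous system.
A generator of the null space is (1, 3, 3, 1).

w₁ + 3w₂ + 3w₃ + w₄ = 0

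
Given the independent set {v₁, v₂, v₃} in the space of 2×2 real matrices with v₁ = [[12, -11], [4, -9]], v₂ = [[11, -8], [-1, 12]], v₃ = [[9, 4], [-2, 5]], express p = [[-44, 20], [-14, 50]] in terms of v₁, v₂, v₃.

p = -4v₁ + 2v₂ - 2v₃

Work in coordinates with respect to the standard basis {E₁₁, E₁₂, E₂₁, E₂₂}.
Set up the augmented matrix [v₁ | v₂ | v₃ | p] and row-reduce.
The system has the unique solution (α₁, α₂, α₃) = (-4, 2, -2).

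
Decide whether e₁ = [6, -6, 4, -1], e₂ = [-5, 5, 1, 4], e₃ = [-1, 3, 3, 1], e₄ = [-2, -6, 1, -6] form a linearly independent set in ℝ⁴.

The matrix [e₁|e₂|e₃|e₄] has determinant 802.
A nonzero determinant means the columns are linearly independent.

linearly independent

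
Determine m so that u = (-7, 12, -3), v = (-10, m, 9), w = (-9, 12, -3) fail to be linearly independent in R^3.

m = -36

Dependence holds iff the 3×3 matrix [u v w] is singular.
The determinant works out to -6*m - 216.
This vanishes exactly when m = -36.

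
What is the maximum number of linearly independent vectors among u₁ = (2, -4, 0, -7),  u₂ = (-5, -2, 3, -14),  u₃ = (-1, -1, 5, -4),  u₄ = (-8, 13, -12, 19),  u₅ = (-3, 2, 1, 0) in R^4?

Apply Gaussian elimination to the matrix whose rows are u₁, u₂, u₃, u₄, u₅.
There are 3 pivot columns, so rank = 3.
(With 5 elements in a 4-dimensional space the rank is at most 4.)

3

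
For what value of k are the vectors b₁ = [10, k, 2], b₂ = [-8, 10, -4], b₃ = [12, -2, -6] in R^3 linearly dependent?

Dependence holds iff the 3×3 matrix [b₁ b₂ b₃] is singular.
Cofactor expansion gives det = -96*k - 888.
Solving -96*k - 888 = 0 yields k = -37/4.

k = -37/4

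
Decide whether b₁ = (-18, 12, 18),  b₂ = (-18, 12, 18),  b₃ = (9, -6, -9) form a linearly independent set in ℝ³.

linearly dependent

The matrix [b₁|b₂|b₃] has determinant 0.
A zero determinant means the columns are linearly dependent.
Indeed b₁ - b₂ = 0.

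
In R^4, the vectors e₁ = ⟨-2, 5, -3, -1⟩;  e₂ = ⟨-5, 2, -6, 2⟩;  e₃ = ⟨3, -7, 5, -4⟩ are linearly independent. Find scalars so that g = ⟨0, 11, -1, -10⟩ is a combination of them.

g = 4e₁ - e₂ + e₃

Set up the augmented matrix [e₁ | e₂ | e₃ | g] and row-reduce.
Row-reducing the augmented matrix gives the unique coefficients (c₁, c₂, c₃) = (4, -1, 1).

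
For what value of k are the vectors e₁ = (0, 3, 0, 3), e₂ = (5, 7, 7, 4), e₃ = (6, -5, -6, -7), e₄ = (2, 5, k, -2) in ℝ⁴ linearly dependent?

Dependence holds iff the 4×4 matrix [e₁ e₂ e₃ e₄] is singular.
Cofactor expansion gives det = 24*k - 1320.
This vanishes exactly when k = 55.

k = 55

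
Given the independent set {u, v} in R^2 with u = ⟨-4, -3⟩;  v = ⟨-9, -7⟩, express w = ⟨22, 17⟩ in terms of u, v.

w = -u - 2v

Set up the augmented matrix [u | v | w] and row-reduce.
The system has the unique solution (a₁, a₂) = (-1, -2).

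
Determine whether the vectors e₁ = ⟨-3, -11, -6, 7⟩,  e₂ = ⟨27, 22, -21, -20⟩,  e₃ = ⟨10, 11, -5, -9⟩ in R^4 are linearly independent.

Row-reduce the matrix whose columns are e₁, e₂, e₃.
The reduction yields 2 nonzero rows, so the rank is 2.
Since rank 2 < 3, the set is linearly dependent.

linearly dependent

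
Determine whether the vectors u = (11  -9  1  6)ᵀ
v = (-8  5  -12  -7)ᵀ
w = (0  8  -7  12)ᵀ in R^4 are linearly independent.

linearly independent

Place the vectors as rows of a 3×4 matrix and reduce to echelon form.
The reduction yields 3 nonzero rows, so the rank is 3.
Since rank = 3 (the number of vectors), the set is linearly independent.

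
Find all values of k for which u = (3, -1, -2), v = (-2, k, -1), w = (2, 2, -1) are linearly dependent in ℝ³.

k = -18

The vectors are dependent exactly when the determinant of the matrix with rows u, v, w vanishes.
The determinant works out to k + 18.
Setting this to zero gives k = -18.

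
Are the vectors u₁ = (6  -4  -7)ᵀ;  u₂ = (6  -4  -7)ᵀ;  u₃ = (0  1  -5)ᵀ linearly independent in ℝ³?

Place the vectors as rows of a 3×3 matrix and reduce to echelon form.
The reduction yields 2 nonzero rows, so the rank is 2.
Since rank 2 < 3, the set is linearly dependent.

linearly dependent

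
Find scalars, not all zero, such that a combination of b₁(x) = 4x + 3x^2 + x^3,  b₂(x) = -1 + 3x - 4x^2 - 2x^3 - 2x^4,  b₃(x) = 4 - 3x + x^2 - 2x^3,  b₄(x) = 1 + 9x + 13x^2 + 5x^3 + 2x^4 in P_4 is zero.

3b₁ - b₂ - b₄ = 0

Pass to coordinate vectors relative to the basis {1, x, …, x^4}.
Row-reduce the matrix with b₁, b₂, b₃, b₄ as columns; the null space gives the coefficients.
A generator of the null space is (3, -1, 0, -1).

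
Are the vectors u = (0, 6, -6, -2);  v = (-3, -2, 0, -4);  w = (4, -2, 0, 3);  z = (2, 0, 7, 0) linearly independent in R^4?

linearly independent

Place the vectors as rows of a 4×4 matrix and reduce to echelon form.
The reduction yields 4 nonzero rows, so the rank is 4.
Since rank = 4 (the number of vectors), the set is linearly independent.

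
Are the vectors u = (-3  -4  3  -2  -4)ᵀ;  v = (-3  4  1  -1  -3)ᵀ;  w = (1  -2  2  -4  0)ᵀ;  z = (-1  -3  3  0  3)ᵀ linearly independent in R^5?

linearly independent

Place the vectors as rows of a 4×5 matrix and reduce to echelon form.
The reduction yields 4 nonzero rows, so the rank is 4.
Since rank = 4 (the number of vectors), the set is linearly independent.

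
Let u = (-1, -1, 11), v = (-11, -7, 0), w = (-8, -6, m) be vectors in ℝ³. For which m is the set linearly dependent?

Dependence holds iff the 3×3 matrix [u v w] is singular.
Cofactor expansion gives det = 110 - 4*m.
This vanishes exactly when m = 55/2.

m = 55/2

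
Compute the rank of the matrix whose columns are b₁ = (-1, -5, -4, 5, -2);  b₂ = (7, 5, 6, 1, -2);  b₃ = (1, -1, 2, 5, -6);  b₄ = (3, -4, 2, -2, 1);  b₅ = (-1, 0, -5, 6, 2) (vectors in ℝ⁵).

5

Apply Gaussian elimination to the matrix whose rows are b₁, b₂, b₃, b₄, b₅.
Reduction leaves 5 leading entries, giving rank 5.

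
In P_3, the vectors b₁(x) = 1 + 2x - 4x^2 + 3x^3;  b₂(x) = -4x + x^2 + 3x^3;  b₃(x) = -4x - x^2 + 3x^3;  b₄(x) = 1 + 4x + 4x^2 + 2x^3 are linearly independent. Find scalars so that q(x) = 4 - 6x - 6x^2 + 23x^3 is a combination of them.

Work in coordinates with respect to the standard basis {1, x, …, x^3}.
Set up the augmented matrix [b₁ | b₂ | b₃ | b₄ | q] and row-reduce.
Back-substitution yields (a₁, …, a₄) = (3, 3, 1, 1).

q = 3b₁ + 3b₂ + b₃ + b₄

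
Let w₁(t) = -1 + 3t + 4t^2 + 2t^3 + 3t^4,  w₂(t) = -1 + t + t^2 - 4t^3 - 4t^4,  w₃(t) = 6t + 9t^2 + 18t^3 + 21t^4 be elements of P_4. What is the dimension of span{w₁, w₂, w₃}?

2

Represent each element by its coordinate vector in ℝ⁵.
Row-reduce the 3×5 matrix with these as rows.
There are 2 pivot columns, so rank = 2.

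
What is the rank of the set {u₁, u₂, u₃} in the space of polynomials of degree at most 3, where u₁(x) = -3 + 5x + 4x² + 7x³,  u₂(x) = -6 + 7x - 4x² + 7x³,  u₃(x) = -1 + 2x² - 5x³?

Pass to coordinate vectors with respect to the basis {1, x, …, x³}.
Row-reduce the 3×4 matrix with these as rows.
The echelon form has 3 nonzero rows, so the rank is 3.

rank 3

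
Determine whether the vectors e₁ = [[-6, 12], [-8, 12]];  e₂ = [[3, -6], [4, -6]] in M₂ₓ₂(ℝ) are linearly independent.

linearly dependent

Write each element as a coordinate vector in ℝ⁴ using {E₁₁, E₁₂, E₂₁, E₂₂}.
Place the vectors as rows of a 2×4 matrix and reduce to echelon form.
The reduction yields 1 nonzero row, so the rank is 1.
Since rank 1 < 2, the set is linearly dependent.
Indeed e₁ + 2e₂ = 0.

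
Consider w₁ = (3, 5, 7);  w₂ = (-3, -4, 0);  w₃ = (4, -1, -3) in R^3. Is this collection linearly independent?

linearly independent

Place the vectors as rows of a 3×3 matrix and reduce to echelon form.
The reduction yields 3 nonzero rows, so the rank is 3.
Since rank = 3 (the number of vectors), the set is linearly independent.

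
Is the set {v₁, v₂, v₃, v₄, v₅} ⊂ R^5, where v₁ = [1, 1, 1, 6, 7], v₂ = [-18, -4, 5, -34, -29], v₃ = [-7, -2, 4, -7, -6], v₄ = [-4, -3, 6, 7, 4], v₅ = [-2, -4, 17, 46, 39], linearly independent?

linearly dependent

Form the 5×5 matrix with these as columns; its determinant is 0.
A zero determinant means the columns are linearly dependent.
Indeed v₁ + v₂ - 3v₃ + v₄ = 0.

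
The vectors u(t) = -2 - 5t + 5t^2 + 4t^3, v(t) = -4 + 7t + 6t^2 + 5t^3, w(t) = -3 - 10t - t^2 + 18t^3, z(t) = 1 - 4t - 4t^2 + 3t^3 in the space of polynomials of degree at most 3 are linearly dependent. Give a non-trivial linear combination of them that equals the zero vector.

Pass to coordinate vectors relative to the basis {1, t, …, t^3}.
Set up α₁u + … + α₄z = 0 and solve the homogeneous system.
The free variable yields coefficients (1, 1, -1, 3) (any nonzero multiple also works).

u + v - w + 3z = 0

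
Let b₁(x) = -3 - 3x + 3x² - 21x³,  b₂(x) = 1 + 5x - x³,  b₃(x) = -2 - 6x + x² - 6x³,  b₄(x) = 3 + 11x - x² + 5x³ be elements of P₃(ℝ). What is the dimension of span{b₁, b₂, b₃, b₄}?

Use coordinates relative to {1, x, …, x³}.
Row-reduce the 4×4 matrix with these as rows.
The echelon form has 2 nonzero rows, so the rank is 2.

2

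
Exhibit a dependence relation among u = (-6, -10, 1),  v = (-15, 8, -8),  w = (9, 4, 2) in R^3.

Set up α₁u + … + α₃w = 0 and solve the homogeneous system.
A generator of the null space is (2, 1, 3).

2u + v + 3w = 0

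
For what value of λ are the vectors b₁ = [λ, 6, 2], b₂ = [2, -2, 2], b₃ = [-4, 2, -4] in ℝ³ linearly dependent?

λ = 2

Dependence holds iff the 3×3 matrix [b₁ b₂ b₃] is singular.
Cofactor expansion gives det = 4*λ - 8.
Setting this to zero gives λ = 2.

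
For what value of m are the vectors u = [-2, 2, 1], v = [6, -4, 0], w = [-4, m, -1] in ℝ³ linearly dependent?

The vectors are dependent exactly when the determinant of the matrix with rows u, v, w vanishes.
Expanding, det = 6*m - 12.
This vanishes exactly when m = 2.

m = 2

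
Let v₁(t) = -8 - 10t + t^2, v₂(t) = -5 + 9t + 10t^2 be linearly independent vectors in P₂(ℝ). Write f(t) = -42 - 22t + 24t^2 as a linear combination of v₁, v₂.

f = 4v₁ + 2v₂

Work in coordinates with respect to the standard basis {1, t, t^2}.
Solve the system with v₁, v₂ as columns and f as the right-hand side.
Row-reducing the augmented matrix gives the unique coefficients (α₁, α₂) = (4, 2).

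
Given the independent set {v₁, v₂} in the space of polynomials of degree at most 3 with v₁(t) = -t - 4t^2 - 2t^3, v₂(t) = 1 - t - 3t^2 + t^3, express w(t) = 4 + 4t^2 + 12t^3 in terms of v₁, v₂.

w = -4v₁ + 4v₂

Take coordinate vectors relative to {1, t, …, t^3}.
Solve the system with v₁, v₂ as columns and w as the right-hand side.
Back-substitution yields (a₁, a₂) = (-4, 4).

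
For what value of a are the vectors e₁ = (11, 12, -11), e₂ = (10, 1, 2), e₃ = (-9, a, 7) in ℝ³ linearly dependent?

The vectors are dependent exactly when the determinant of the matrix with rows e₁, e₂, e₃ vanishes.
Expanding, det = -132*a - 1078.
Solving -132*a - 1078 = 0 yields a = -49/6.

a = -49/6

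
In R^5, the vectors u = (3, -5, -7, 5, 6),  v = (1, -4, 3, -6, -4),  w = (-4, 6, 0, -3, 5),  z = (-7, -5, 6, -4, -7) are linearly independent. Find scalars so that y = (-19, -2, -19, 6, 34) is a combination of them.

y = 4u - v + 4w + 2z

Write y = α₁u + … + α₄z and equate components.
Back-substitution yields (α₁, …, α₄) = (4, -1, 4, 2).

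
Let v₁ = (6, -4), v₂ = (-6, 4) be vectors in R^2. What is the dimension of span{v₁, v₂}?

dim = 1

Form the matrix with v₁, v₂ as columns and reduce.
Reduction leaves 1 leading entry, giving rank 1.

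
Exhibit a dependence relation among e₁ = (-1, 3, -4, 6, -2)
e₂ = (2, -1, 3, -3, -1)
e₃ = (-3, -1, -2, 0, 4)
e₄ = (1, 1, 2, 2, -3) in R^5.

Row-reduce the matrix with e₁, e₂, e₃, e₄ as columns; the null space gives the coefficients.
A generator of the null space is (1, 2, 1, 0).

e₁ + 2e₂ + e₃ = 0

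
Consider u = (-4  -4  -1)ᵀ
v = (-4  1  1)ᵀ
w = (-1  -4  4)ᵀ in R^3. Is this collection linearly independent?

linearly independent

Place the vectors as rows of a 3×3 matrix and reduce to echelon form.
The reduction yields 3 nonzero rows, so the rank is 3.
Since rank = 3 (the number of vectors), the set is linearly independent.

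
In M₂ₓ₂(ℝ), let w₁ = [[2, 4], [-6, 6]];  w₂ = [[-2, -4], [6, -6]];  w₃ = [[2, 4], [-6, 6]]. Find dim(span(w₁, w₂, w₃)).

Represent each element by its coordinate vector in ℝ⁴.
Row-reduce the 3×4 matrix with these as rows.
The echelon form has 1 nonzero row, so the rank is 1.

dim = 1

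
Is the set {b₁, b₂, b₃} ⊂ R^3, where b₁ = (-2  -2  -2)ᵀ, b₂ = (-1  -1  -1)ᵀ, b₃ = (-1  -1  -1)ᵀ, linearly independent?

The matrix [b₁|b₂|b₃] has determinant 0.
A zero determinant means the columns are linearly dependent.

linearly dependent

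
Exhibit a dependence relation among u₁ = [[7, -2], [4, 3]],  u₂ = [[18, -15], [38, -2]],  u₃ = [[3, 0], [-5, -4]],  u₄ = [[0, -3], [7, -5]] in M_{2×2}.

3u₁ - u₂ - u₃ + 3u₄ = 0

Write each element as a vector in ℝ⁴ using {E₁₁, E₁₂, E₂₁, E₂₂}.
Solve the homogeneous system with u₁, u₂, u₃, u₄ as columns by row-reducing the coefficient matrix.
A generator of the null space is (3, -1, -1, 3).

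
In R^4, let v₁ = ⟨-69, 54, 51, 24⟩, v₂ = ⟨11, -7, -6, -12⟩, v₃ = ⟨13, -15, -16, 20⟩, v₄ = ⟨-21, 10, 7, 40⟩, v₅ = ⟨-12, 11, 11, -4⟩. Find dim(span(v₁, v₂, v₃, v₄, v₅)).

dim = 2

Row-reduce the 5×4 matrix with these as rows.
There are 2 pivot columns, so rank = 2.
(With 5 elements in a 4-dimensional space the rank is at most 4.)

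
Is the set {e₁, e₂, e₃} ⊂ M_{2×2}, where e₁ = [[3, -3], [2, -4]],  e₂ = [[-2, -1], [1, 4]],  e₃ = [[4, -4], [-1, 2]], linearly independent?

Write each element as a coordinate vector in ℝ⁴ using {E₁₁, E₁₂, E₂₁, E₂₂}.
Row-reduce the matrix whose columns are e₁, e₂, e₃.
The reduction yields 3 nonzero rows, so the rank is 3.
Since rank = 3 (the number of vectors), the set is linearly independent.

linearly independent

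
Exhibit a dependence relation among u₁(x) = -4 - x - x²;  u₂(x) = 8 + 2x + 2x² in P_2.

Pass to coordinate vectors relative to the basis {1, x, x²}.
Row-reduce the matrix with u₁, u₂ as columns; the null space gives the coefficients.
A generator of the null space is (2, 1).

2u₁ + u₂ = 0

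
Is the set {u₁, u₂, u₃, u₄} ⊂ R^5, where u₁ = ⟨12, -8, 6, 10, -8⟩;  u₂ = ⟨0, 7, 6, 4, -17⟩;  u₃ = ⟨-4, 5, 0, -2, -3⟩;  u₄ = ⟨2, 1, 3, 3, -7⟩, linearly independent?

Row-reduce the matrix whose columns are u₁, u₂, u₃, u₄.
The reduction yields 2 nonzero rows, so the rank is 2.
Since rank 2 < 4, the set is linearly dependent.

linearly dependent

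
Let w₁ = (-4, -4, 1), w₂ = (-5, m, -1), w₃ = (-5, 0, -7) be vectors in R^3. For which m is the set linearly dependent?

Dependence holds iff the 3×3 matrix [w₁ w₂ w₃] is singular.
Cofactor expansion gives det = 33*m + 120.
This vanishes exactly when m = -40/11.

m = -40/11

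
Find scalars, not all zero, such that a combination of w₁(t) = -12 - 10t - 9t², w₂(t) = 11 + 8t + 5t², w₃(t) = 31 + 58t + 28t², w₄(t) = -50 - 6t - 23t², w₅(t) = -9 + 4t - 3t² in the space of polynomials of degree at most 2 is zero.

4w₁ - 3w₂ + w₃ - w₄ = 0

Write each element as a vector in ℝ³ using {1, t, t²}.
Set up α₁w₁ + … + α₅w₅ = 0 and solve the homogeneous system.
One solution (up to scaling) is (4, -3, 1, -1, 0).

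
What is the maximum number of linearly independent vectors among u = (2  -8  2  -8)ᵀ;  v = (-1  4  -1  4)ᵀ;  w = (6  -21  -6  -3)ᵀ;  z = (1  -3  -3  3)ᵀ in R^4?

2

Form the matrix with u, v, w, z as columns and reduce.
Exactly 2 pivots survive; hence the rank is 2.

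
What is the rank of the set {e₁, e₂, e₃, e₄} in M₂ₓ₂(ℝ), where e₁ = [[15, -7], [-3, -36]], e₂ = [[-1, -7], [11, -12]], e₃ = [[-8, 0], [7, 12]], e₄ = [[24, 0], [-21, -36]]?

Represent each element by its coordinate vector in ℝ⁴.
Row-reduce the 4×4 matrix with these as rows.
The echelon form has 2 nonzero rows, so the rank is 2.

rank 2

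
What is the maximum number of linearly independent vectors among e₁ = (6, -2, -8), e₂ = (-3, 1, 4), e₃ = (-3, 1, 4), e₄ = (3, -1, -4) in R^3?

Form the matrix with e₁, e₂, e₃, e₄ as columns and reduce.
The echelon form has 1 nonzero row, so the rank is 1.
(With 4 elements in a 3-dimensional space the rank is at most 3.)

1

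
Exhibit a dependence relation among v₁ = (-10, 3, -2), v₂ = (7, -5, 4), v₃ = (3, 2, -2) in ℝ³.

Solve the homogeneous system with v₁, v₂, v₃ as columns by row-reducing the coefficient matrix.
A generator of the null space is (1, 1, 1).

v₁ + v₂ + v₃ = 0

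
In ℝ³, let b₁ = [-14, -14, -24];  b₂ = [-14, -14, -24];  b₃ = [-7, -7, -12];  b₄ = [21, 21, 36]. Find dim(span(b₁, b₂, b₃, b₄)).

Apply Gaussian elimination to the matrix whose rows are b₁, b₂, b₃, b₄.
The echelon form has 1 nonzero row, so the rank is 1.
(With 4 elements in a 3-dimensional space the rank is at most 3.)

dim = 1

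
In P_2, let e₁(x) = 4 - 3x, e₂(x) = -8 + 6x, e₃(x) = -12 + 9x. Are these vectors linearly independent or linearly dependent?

linearly dependent

Write each element as a coordinate vector in ℝ³ using {1, x, x²}.
One vector is a scalar multiple of another, so the set is dependent.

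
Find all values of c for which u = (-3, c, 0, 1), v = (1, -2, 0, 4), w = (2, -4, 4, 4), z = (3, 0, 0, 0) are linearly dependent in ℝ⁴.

c = -1/2

Dependence holds iff the 4×4 matrix [u v w z] is singular.
Cofactor expansion gives det = 48*c + 24.
Setting this to zero gives c = -1/2.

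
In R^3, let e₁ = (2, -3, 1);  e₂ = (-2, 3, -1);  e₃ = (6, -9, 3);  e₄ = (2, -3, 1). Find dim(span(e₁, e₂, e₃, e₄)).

Row-reduce the 4×3 matrix with these as rows.
Exactly 1 pivot survives; hence the rank is 1.
(With 4 elements in a 3-dimensional space the rank is at most 3.)

dim = 1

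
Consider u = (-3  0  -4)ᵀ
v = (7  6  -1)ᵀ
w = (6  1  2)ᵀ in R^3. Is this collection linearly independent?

Form the 3×3 matrix with these as columns; its determinant is 77.
A nonzero determinant means the columns are linearly independent.

linearly independent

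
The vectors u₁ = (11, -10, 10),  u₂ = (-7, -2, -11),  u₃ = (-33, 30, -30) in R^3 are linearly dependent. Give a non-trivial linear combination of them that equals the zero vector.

3u₁ + u₃ = 0

Set up α₁u₁ + … + α₃u₃ = 0 and solve the homogeneous system.
The free variable yields coefficients (3, 0, 1) (any nonzero multiple also works).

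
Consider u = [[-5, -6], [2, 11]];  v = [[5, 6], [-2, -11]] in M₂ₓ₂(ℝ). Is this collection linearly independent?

linearly dependent

Take coordinates with respect to the standard basis {E₁₁, E₁₂, E₂₁, E₂₂}.
Row-reduce the matrix whose columns are u, v.
The reduction yields 1 nonzero row, so the rank is 1.
Since rank 1 < 2, the set is linearly dependent.
Indeed u + v = 0.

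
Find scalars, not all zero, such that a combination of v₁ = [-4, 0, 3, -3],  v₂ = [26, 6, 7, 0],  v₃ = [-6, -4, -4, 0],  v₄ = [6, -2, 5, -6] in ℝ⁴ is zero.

Solve the homogeneous system with v₁, v₂, v₃, v₄ as columns by row-reducing the coefficient matrix.
The free variable yields coefficients (2, 1, 2, -1) (any nonzero multiple also works).

2v₁ + v₂ + 2v₃ - v₄ = 0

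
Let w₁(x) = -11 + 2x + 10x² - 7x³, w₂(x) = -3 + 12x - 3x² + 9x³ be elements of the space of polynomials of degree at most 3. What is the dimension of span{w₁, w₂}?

dim = 2

Pass to coordinate vectors with respect to the basis {1, x, …, x³}.
Row-reduce the 2×4 matrix with these as rows.
Exactly 2 pivots survive; hence the rank is 2.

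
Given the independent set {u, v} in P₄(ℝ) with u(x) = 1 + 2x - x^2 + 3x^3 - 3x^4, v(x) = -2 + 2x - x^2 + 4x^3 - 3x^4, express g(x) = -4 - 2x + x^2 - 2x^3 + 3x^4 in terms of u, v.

Work in coordinates with respect to the standard basis {1, x, …, x^4}.
Since u, v are independent, the coefficients expressing g are uniquely determined by a linear system.
Row-reducing the augmented matrix gives the unique coefficients (a₁, a₂) = (-2, 1).

g = -2u + v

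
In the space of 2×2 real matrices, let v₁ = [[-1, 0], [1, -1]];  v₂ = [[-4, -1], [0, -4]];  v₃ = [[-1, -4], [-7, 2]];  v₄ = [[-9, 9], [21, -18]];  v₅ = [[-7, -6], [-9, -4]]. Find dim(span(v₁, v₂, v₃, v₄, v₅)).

3

Use coordinates relative to {E₁₁, E₁₂, E₂₁, E₂₂}.
Apply Gaussian elimination to the matrix whose rows are v₁, v₂, v₃, v₄, v₅.
Exactly 3 pivots survive; hence the rank is 3.
(With 5 elements in a 4-dimensional space the rank is at most 4.)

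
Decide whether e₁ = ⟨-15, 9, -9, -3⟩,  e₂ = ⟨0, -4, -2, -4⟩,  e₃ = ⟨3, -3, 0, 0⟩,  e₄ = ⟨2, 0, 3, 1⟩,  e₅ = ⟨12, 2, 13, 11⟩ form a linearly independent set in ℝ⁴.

There are 5 vectors in a 4-dimensional space, so they cannot be linearly independent.

linearly dependent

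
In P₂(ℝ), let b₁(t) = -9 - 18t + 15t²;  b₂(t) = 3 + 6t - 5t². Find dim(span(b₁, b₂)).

1

Use coordinates relative to {1, t, t²}.
Apply Gaussian elimination to the matrix whose rows are b₁, b₂.
The echelon form has 1 nonzero row, so the rank is 1.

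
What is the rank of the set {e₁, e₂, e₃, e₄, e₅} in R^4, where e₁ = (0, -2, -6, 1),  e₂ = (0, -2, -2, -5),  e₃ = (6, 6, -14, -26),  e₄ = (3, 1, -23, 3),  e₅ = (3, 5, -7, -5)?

Form the matrix with e₁, e₂, e₃, e₄, e₅ as columns and reduce.
Reduction leaves 3 leading entries, giving rank 3.
(With 5 elements in a 4-dimensional space the rank is at most 4.)

3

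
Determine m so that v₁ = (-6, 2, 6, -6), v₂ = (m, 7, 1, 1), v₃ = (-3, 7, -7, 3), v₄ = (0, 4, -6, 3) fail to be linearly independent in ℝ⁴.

The vectors are dependent exactly when the determinant of the matrix with rows v₁, v₂, v₃, v₄ vanishes.
Cofactor expansion gives det = -24*m - 312.
This vanishes exactly when m = -13.

m = -13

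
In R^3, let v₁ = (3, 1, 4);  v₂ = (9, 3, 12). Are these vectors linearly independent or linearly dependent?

linearly dependent

Row-reduce the matrix whose columns are v₁, v₂.
The reduction yields 1 nonzero row, so the rank is 1.
Since rank 1 < 2, the set is linearly dependent.
Indeed 3v₁ - v₂ = 0.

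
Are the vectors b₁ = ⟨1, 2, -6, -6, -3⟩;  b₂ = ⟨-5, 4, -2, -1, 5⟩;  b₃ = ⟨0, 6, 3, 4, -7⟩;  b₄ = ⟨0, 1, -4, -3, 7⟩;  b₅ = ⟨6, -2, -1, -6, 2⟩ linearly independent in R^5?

Place the vectors as rows of a 5×5 matrix and reduce to echelon form.
The reduction yields 5 nonzero rows, so the rank is 5.
Since rank = 5 (the number of vectors), the set is linearly independent.

linearly independent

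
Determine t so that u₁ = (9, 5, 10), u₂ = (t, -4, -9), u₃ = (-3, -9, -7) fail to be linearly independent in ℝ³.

The vectors are dependent exactly when the determinant of the matrix with rows u₁, u₂, u₃ vanishes.
Expanding, det = -55*t - 462.
Solving -55*t - 462 = 0 yields t = -42/5.

t = -42/5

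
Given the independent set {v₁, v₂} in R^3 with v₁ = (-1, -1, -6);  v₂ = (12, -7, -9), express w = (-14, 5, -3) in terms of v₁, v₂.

w = 2v₁ - v₂

Write w = c₁v₁ + c₂v₂ and equate components.
Row-reducing the augmented matrix gives the unique coefficients (c₁, c₂) = (2, -1).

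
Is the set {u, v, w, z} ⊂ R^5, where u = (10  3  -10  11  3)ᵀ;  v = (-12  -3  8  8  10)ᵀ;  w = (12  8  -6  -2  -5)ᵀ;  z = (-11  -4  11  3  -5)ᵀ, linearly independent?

Place the vectors as rows of a 4×5 matrix and reduce to echelon form.
The reduction yields 4 nonzero rows, so the rank is 4.
Since rank = 4 (the number of vectors), the set is linearly independent.

linearly independent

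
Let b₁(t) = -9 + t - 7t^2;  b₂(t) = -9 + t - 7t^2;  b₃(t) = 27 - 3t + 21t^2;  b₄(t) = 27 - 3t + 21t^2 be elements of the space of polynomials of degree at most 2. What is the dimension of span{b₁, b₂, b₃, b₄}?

Use coordinates relative to {1, t, t^2}.
Row-reduce the 4×3 matrix with these as rows.
There is 1 pivot column, so rank = 1.
(With 4 elements in a 3-dimensional space the rank is at most 3.)

dim = 1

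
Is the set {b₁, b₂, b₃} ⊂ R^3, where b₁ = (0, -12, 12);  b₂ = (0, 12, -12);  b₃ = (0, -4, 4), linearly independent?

linearly dependent

The matrix [b₁|b₂|b₃] has determinant 0.
A zero determinant means the columns are linearly dependent.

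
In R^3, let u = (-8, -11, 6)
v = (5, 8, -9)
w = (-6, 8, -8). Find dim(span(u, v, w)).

Put the 3×3 matrix [u|v|w] into echelon form.
Exactly 3 pivots survive; hence the rank is 3.

dim = 3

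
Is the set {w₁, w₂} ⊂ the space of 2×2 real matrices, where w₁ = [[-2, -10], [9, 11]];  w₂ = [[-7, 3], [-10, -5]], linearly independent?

Write each element as a coordinate vector in ℝ⁴ using {E₁₁, E₁₂, E₂₁, E₂₂}.
Place the vectors as rows of a 2×4 matrix and reduce to echelon form.
The reduction yields 2 nonzero rows, so the rank is 2.
Since rank = 2 (the number of vectors), the set is linearly independent.

linearly independent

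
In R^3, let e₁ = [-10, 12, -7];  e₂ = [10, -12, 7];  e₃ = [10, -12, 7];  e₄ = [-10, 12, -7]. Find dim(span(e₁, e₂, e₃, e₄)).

dim = 1

Form the matrix with e₁, e₂, e₃, e₄ as columns and reduce.
Exactly 1 pivot survives; hence the rank is 1.
(With 4 elements in a 3-dimensional space the rank is at most 3.)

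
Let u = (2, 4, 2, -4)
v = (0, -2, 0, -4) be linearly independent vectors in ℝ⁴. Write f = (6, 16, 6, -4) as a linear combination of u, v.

f = 3u - 2v

Solve the system with u, v as columns and f as the right-hand side.
Row-reducing the augmented matrix gives the unique coefficients (a₁, a₂) = (3, -2).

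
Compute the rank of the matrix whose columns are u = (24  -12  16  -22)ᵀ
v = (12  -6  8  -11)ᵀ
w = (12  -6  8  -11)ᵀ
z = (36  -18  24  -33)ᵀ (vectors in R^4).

rank 1

Row-reduce the 4×4 matrix with these as rows.
The echelon form has 1 nonzero row, so the rank is 1.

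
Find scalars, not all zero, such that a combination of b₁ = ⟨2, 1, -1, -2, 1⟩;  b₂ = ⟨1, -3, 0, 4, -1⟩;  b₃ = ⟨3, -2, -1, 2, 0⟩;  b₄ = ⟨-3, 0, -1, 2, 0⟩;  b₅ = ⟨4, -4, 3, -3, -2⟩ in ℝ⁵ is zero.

Set up α₁b₁ + … + α₅b₅ = 0 and solve the homogeneous system.
The free variable yields coefficients (1, 1, -1, 0, 0) (any nonzero multiple also works).

b₁ + b₂ - b₃ = 0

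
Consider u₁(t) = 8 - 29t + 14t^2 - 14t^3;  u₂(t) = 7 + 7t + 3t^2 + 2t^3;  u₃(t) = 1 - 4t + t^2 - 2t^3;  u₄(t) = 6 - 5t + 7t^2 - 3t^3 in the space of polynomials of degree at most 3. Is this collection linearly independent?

linearly dependent

Take coordinates with respect to the standard basis {1, t, …, t^3}.
Row-reduce the matrix whose columns are u₁, u₂, u₃, u₄.
The reduction yields 3 nonzero rows, so the rank is 3.
Since rank 3 < 4, the set is linearly dependent.
Indeed u₁ + u₂ - 3u₃ - 2u₄ = 0.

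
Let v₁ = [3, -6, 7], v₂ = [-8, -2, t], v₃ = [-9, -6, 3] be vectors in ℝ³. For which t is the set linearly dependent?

The vectors are dependent exactly when the determinant of the matrix with rows v₁, v₂, v₃ vanishes.
Cofactor expansion gives det = 72*t + 48.
Solving 72*t + 48 = 0 yields t = -2/3.

t = -2/3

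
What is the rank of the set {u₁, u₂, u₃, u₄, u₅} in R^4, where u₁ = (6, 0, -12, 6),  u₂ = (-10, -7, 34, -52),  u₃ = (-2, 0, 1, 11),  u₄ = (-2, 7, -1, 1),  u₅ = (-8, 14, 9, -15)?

3

Put the 4×5 matrix [u₁|u₂|u₃|u₄|u₅] into echelon form.
Reduction leaves 3 leading entries, giving rank 3.
(With 5 elements in a 4-dimensional space the rank is at most 4.)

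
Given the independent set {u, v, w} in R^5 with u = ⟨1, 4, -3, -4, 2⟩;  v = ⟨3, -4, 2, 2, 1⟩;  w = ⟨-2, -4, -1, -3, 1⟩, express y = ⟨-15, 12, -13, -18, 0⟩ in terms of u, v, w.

Since u, v, w are independent, the coefficients expressing y are uniquely determined by a linear system.
Back-substitution yields (c₁, c₂, c₃) = (1, -4, 2).

y = u - 4v + 2w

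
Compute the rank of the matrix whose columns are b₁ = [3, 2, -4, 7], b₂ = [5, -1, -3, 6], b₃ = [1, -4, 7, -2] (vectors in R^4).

Put the 4×3 matrix [b₁|b₂|b₃] into echelon form.
There are 3 pivot columns, so rank = 3.

rank 3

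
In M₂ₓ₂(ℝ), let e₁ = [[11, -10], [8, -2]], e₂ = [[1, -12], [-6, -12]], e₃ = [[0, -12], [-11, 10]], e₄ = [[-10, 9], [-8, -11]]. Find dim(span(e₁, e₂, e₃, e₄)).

dim = 4

Use coordinates relative to {E₁₁, E₁₂, E₂₁, E₂₂}.
Row-reduce the 4×4 matrix with these as rows.
Exactly 4 pivots survive; hence the rank is 4.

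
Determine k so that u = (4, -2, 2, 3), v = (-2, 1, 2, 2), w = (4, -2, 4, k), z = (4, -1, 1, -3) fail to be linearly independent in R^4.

The vectors are dependent exactly when the determinant of the matrix with rows u, v, w, z vanishes.
The determinant works out to 12*k - 64.
This vanishes exactly when k = 16/3.

k = 16/3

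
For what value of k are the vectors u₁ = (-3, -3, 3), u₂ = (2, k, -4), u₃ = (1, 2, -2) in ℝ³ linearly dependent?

k = 4

Place the vectors as rows of a 3×3 matrix; dependence ⇔ determinant zero.
Expanding, det = 3*k - 12.
Setting this to zero gives k = 4.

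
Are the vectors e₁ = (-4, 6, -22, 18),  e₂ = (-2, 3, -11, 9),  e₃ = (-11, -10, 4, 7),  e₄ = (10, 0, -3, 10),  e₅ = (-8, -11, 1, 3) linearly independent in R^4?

There are 5 vectors in a 4-dimensional space, so they cannot be linearly independent.

linearly dependent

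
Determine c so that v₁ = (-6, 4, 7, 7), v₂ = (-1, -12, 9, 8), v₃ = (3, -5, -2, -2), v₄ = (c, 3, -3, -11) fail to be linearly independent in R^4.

The vectors are dependent exactly when the determinant of the matrix with rows v₁, v₂, v₃, v₄ vanishes.
Expanding, det = 243 - 27*c.
Setting this to zero gives c = 9.

c = 9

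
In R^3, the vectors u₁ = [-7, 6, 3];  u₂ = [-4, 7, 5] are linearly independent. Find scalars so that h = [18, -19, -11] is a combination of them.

Write h = α₁u₁ + α₂u₂ and equate components.
Back-substitution yields (α₁, α₂) = (-2, -1).

h = -2u₁ - u₂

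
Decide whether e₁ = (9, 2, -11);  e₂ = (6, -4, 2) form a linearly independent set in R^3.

Place the vectors as rows of a 2×3 matrix and reduce to echelon form.
The reduction yields 2 nonzero rows, so the rank is 2.
Since rank = 2 (the number of vectors), the set is linearly independent.

linearly independent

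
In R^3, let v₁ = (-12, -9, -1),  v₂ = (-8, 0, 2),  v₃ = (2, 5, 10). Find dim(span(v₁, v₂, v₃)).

Row-reduce the 3×3 matrix with these as rows.
Exactly 3 pivots survive; hence the rank is 3.

dim = 3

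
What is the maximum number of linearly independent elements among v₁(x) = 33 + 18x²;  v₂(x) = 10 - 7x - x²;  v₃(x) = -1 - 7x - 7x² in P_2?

Pass to coordinate vectors with respect to the basis {1, x, x²}.
Apply Gaussian elimination to the matrix whose rows are v₁, v₂, v₃.
The echelon form has 2 nonzero rows, so the rank is 2.

2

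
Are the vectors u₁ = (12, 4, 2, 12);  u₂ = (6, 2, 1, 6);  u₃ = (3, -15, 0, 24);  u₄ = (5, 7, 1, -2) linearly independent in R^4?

linearly dependent

One vector is a scalar multiple of another, so the set is dependent.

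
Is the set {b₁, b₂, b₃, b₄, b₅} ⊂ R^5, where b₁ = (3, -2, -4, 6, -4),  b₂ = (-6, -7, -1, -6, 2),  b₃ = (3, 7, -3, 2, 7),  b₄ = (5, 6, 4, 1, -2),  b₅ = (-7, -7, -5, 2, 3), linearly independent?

linearly independent

Place the vectors as rows of a 5×5 matrix and reduce to echelon form.
The reduction yields 5 nonzero rows, so the rank is 5.
Since rank = 5 (the number of vectors), the set is linearly independent.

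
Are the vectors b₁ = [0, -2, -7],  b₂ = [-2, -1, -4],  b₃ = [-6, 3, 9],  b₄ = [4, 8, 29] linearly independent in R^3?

linearly dependent

There are 4 vectors in a 3-dimensional space, so they cannot be linearly independent.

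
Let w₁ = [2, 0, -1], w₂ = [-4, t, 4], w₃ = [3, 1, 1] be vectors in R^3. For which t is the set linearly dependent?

t = 4/5

The vectors are dependent exactly when the determinant of the matrix with rows w₁, w₂, w₃ vanishes.
Cofactor expansion gives det = 5*t - 4.
Solving 5*t - 4 = 0 yields t = 4/5.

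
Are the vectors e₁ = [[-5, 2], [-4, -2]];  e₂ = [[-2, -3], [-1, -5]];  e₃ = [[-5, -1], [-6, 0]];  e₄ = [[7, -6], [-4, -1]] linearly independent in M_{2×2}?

linearly independent

Write each element as a coordinate vector in ℝ⁴ using {E₁₁, E₁₂, E₂₁, E₂₂}.
Form the 4×4 matrix with these as columns; its determinant is 1033.
A nonzero determinant means the columns are linearly independent.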